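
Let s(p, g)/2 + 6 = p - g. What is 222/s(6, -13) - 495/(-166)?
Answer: 24861/2158 ≈ 11.520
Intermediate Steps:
s(p, g) = -12 - 2*g + 2*p (s(p, g) = -12 + 2*(p - g) = -12 + (-2*g + 2*p) = -12 - 2*g + 2*p)
222/s(6, -13) - 495/(-166) = 222/(-12 - 2*(-13) + 2*6) - 495/(-166) = 222/(-12 + 26 + 12) - 495*(-1/166) = 222/26 + 495/166 = 222*(1/26) + 495/166 = 111/13 + 495/166 = 24861/2158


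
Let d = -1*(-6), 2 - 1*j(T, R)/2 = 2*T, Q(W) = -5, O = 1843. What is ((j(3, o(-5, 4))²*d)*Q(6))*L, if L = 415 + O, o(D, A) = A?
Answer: -4335360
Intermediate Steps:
j(T, R) = 4 - 4*T
L = 2258 (L = 415 + 1843 = 2258)
d = 6
((j(3, o(-5, 4))²*d)*Q(6))*L = (((4 - 4*3)²*6)*(-5))*2258 = (((4 - 12)²*6)*(-5))*2258 = (((-8)²*6)*(-5))*2258 = ((64*6)*(-5))*2258 = (384*(-5))*2258 = -1920*2258 = -4335360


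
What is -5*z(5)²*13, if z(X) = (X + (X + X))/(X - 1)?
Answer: -14625/16 ≈ -914.06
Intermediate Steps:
z(X) = 3*X/(-1 + X) (z(X) = (X + 2*X)/(-1 + X) = (3*X)/(-1 + X) = 3*X/(-1 + X))
-5*z(5)²*13 = -5*225/(-1 + 5)²*13 = -5*(3*5/4)²*13 = -5*(3*5*(¼))²*13 = -5*(15/4)²*13 = -5*225/16*13 = -1125/16*13 = -14625/16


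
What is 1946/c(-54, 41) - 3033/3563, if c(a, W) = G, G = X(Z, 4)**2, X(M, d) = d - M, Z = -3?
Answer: 138469/3563 ≈ 38.863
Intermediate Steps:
G = 49 (G = (4 - 1*(-3))**2 = (4 + 3)**2 = 7**2 = 49)
c(a, W) = 49
1946/c(-54, 41) - 3033/3563 = 1946/49 - 3033/3563 = 1946*(1/49) - 3033*1/3563 = 278/7 - 3033/3563 = 138469/3563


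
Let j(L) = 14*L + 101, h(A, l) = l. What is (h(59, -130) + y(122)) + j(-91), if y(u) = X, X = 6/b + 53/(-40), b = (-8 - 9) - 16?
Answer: -573983/440 ≈ -1304.5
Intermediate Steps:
j(L) = 101 + 14*L
b = -33 (b = -17 - 16 = -33)
X = -663/440 (X = 6/(-33) + 53/(-40) = 6*(-1/33) + 53*(-1/40) = -2/11 - 53/40 = -663/440 ≈ -1.5068)
y(u) = -663/440
(h(59, -130) + y(122)) + j(-91) = (-130 - 663/440) + (101 + 14*(-91)) = -57863/440 + (101 - 1274) = -57863/440 - 1173 = -573983/440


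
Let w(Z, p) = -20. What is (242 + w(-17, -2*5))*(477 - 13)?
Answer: 103008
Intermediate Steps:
(242 + w(-17, -2*5))*(477 - 13) = (242 - 20)*(477 - 13) = 222*464 = 103008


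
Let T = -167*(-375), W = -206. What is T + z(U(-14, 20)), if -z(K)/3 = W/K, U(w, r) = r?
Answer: 626559/10 ≈ 62656.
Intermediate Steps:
T = 62625
z(K) = 618/K (z(K) = -(-618)/K = 618/K)
T + z(U(-14, 20)) = 62625 + 618/20 = 62625 + 618*(1/20) = 62625 + 309/10 = 626559/10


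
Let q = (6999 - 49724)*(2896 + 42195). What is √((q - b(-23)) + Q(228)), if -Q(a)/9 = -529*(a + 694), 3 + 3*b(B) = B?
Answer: I*√17299109919/3 ≈ 43842.0*I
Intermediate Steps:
q = -1926512975 (q = -42725*45091 = -1926512975)
b(B) = -1 + B/3
Q(a) = 3304134 + 4761*a (Q(a) = -(-4761)*(a + 694) = -(-4761)*(694 + a) = -9*(-367126 - 529*a) = 3304134 + 4761*a)
√((q - b(-23)) + Q(228)) = √((-1926512975 - (-1 + (⅓)*(-23))) + (3304134 + 4761*228)) = √((-1926512975 - (-1 - 23/3)) + (3304134 + 1085508)) = √((-1926512975 - 1*(-26/3)) + 4389642) = √((-1926512975 + 26/3) + 4389642) = √(-5779538899/3 + 4389642) = √(-5766369973/3) = I*√17299109919/3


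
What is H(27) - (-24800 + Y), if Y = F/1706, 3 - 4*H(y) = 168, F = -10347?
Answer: 84497549/3412 ≈ 24765.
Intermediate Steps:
H(y) = -165/4 (H(y) = ¾ - ¼*168 = ¾ - 42 = -165/4)
Y = -10347/1706 ≈ -6.0651
H(27) - (-24800 + Y) = -165/4 - (-24800 - 10347/1706) = -165/4 - 1*(-42319147/1706) = -165/4 + 42319147/1706 = 84497549/3412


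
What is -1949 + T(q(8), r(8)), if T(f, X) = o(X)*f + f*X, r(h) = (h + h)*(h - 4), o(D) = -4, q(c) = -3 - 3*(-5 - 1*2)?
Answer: -869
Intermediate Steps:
q(c) = 18 (q(c) = -3 - 3*(-5 - 2) = -3 - 3*(-7) = -3 + 21 = 18)
r(h) = 2*h*(-4 + h) (r(h) = (2*h)*(-4 + h) = 2*h*(-4 + h))
T(f, X) = -4*f + X*f (T(f, X) = -4*f + f*X = -4*f + X*f)
-1949 + T(q(8), r(8)) = -1949 + 18*(-4 + 2*8*(-4 + 8)) = -1949 + 18*(-4 + 2*8*4) = -1949 + 18*(-4 + 64) = -1949 + 18*60 = -1949 + 1080 = -869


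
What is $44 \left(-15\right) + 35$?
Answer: $-625$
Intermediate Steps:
$44 \left(-15\right) + 35 = -660 + 35 = -625$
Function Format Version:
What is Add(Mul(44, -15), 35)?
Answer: -625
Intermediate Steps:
Add(Mul(44, -15), 35) = Add(-660, 35) = -625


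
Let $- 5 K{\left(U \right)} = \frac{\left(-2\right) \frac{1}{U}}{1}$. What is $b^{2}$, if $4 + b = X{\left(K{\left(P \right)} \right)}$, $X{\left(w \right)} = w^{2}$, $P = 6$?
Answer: $\frac{808201}{50625} \approx 15.964$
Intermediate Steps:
$K{\left(U \right)} = \frac{2}{5 U}$ ($K{\left(U \right)} = - \frac{- \frac{2}{U} 1^{-1}}{5} = - \frac{- \frac{2}{U} 1}{5} = - \frac{\left(-2\right) \frac{1}{U}}{5} = \frac{2}{5 U}$)
$b = - \frac{899}{225}$ ($b = -4 + \left(\frac{2}{5 \cdot 6}\right)^{2} = -4 + \left(\frac{2}{5} \cdot \frac{1}{6}\right)^{2} = -4 + \left(\frac{1}{15}\right)^{2} = -4 + \frac{1}{225} = - \frac{899}{225} \approx -3.9956$)
$b^{2} = \left(- \frac{899}{225}\right)^{2} = \frac{808201}{50625}$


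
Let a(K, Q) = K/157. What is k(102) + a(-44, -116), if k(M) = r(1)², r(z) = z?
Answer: 113/157 ≈ 0.71975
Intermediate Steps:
a(K, Q) = K/157 (a(K, Q) = K*(1/157) = K/157)
k(M) = 1 (k(M) = 1² = 1)
k(102) + a(-44, -116) = 1 + (1/157)*(-44) = 1 - 44/157 = 113/157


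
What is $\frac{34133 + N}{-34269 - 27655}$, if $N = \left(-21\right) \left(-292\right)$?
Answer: $- \frac{40265}{61924} \approx -0.65023$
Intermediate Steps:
$N = 6132$
$\frac{34133 + N}{-34269 - 27655} = \frac{34133 + 6132}{-34269 - 27655} = \frac{40265}{-61924} = 40265 \left(- \frac{1}{61924}\right) = - \frac{40265}{61924}$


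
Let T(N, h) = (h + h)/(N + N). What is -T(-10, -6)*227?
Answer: -681/5 ≈ -136.20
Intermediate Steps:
T(N, h) = h/N (T(N, h) = (2*h)/((2*N)) = (2*h)*(1/(2*N)) = h/N)
-T(-10, -6)*227 = -(-6)/(-10)*227 = -(-6)*(-1)/10*227 = -1*3/5*227 = -3/5*227 = -681/5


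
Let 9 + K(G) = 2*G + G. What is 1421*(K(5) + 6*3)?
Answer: 34104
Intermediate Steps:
K(G) = -9 + 3*G (K(G) = -9 + (2*G + G) = -9 + 3*G)
1421*(K(5) + 6*3) = 1421*((-9 + 3*5) + 6*3) = 1421*((-9 + 15) + 18) = 1421*(6 + 18) = 1421*24 = 34104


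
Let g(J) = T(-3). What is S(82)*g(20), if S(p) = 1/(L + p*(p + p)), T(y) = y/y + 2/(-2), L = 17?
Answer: 0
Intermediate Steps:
T(y) = 0 (T(y) = 1 + 2*(-½) = 1 - 1 = 0)
g(J) = 0
S(p) = 1/(17 + 2*p²) (S(p) = 1/(17 + p*(p + p)) = 1/(17 + p*(2*p)) = 1/(17 + 2*p²))
S(82)*g(20) = 0/(17 + 2*82²) = 0/(17 + 2*6724) = 0/(17 + 13448) = 0/13465 = (1/13465)*0 = 0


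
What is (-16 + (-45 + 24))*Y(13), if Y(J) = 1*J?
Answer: -481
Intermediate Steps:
Y(J) = J
(-16 + (-45 + 24))*Y(13) = (-16 + (-45 + 24))*13 = (-16 - 21)*13 = -37*13 = -481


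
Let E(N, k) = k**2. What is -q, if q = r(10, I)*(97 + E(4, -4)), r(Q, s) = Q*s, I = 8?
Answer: -9040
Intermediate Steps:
q = 9040 (q = (10*8)*(97 + (-4)**2) = 80*(97 + 16) = 80*113 = 9040)
-q = -1*9040 = -9040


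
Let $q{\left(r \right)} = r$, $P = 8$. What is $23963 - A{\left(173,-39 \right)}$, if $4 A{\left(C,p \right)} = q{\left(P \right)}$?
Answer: $23961$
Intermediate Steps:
$A{\left(C,p \right)} = 2$ ($A{\left(C,p \right)} = \frac{1}{4} \cdot 8 = 2$)
$23963 - A{\left(173,-39 \right)} = 23963 - 2 = 23961$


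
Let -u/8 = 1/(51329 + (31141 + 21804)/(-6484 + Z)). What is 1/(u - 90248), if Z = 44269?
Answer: -193951921/17503772996636 ≈ -1.1081e-5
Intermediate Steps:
u = -30228/193951921 (u = -8/(51329 + (31141 + 21804)/(-6484 + 44269)) = -8/(51329 + 52945/37785) = -8/(51329 + 52945*(1/37785)) = -8/(51329 + 10589/7557) = -8/387903842/7557 = -8*7557/387903842 = -30228/193951921 ≈ -0.00015585)
1/(u - 90248) = 1/(-30228/193951921 - 90248) = 1/(-17503772996636/193951921) = -193951921/17503772996636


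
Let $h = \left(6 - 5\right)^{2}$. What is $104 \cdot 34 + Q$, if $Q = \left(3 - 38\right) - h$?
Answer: $3500$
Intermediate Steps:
$h = 1$ ($h = 1^{2} = 1$)
$Q = -36$ ($Q = \left(3 - 38\right) - 1 = -35 - 1 = -36$)
$104 \cdot 34 + Q = 104 \cdot 34 - 36 = 3536 - 36 = 3500$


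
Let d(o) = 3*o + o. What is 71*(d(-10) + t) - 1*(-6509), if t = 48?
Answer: 7077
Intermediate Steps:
d(o) = 4*o
71*(d(-10) + t) - 1*(-6509) = 71*(4*(-10) + 48) - 1*(-6509) = 71*(-40 + 48) + 6509 = 71*8 + 6509 = 568 + 6509 = 7077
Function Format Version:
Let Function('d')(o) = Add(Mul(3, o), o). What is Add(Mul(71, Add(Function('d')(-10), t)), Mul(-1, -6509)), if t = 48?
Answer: 7077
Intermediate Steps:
Function('d')(o) = Mul(4, o)
Add(Mul(71, Add(Function('d')(-10), t)), Mul(-1, -6509)) = Add(Mul(71, Add(Mul(4, -10), 48)), Mul(-1, -6509)) = Add(Mul(71, Add(-40, 48)), 6509) = Add(Mul(71, 8), 6509) = Add(568, 6509) = 7077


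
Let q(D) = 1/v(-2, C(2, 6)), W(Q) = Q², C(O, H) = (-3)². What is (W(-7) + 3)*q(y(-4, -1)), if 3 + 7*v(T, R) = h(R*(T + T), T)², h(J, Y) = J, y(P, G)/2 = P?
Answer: 364/1293 ≈ 0.28152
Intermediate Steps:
y(P, G) = 2*P
C(O, H) = 9
v(T, R) = -3/7 + 4*R²*T²/7 (v(T, R) = -3/7 + (R*(T + T))²/7 = -3/7 + (R*(2*T))²/7 = -3/7 + (2*R*T)²/7 = -3/7 + (4*R²*T²)/7 = -3/7 + 4*R²*T²/7)
q(D) = 7/1293 (q(D) = 1/(-3/7 + (4/7)*9²*(-2)²) = 1/(-3/7 + (4/7)*81*4) = 1/(-3/7 + 1296/7) = 1/(1293/7) = 7/1293)
(W(-7) + 3)*q(y(-4, -1)) = ((-7)² + 3)*(7/1293) = (49 + 3)*(7/1293) = 52*(7/1293) = 364/1293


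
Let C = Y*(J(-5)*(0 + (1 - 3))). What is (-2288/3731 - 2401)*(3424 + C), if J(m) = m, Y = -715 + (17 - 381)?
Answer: 5077111258/287 ≈ 1.7690e+7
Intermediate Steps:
Y = -1079 (Y = -715 - 364 = -1079)
C = -10790 (C = -(-5395)*(0 + (1 - 3)) = -(-5395)*(0 - 2) = -(-5395)*(-2) = -1079*10 = -10790)
(-2288/3731 - 2401)*(3424 + C) = (-2288/3731 - 2401)*(3424 - 10790) = (-2288*1/3731 - 2401)*(-7366) = (-176/287 - 2401)*(-7366) = -689263/287*(-7366) = 5077111258/287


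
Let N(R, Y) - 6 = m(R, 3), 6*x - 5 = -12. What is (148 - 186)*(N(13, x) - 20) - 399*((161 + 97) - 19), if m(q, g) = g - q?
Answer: -94449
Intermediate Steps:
x = -7/6 (x = 5/6 + (1/6)*(-12) = 5/6 - 2 = -7/6 ≈ -1.1667)
N(R, Y) = 9 - R (N(R, Y) = 6 + (3 - R) = 9 - R)
(148 - 186)*(N(13, x) - 20) - 399*((161 + 97) - 19) = (148 - 186)*((9 - 1*13) - 20) - 399*((161 + 97) - 19) = -38*((9 - 13) - 20) - 399*(258 - 19) = -38*(-4 - 20) - 399*239 = -38*(-24) - 95361 = 912 - 95361 = -94449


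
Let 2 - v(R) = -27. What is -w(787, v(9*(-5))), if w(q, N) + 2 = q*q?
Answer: -619367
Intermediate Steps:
v(R) = 29 (v(R) = 2 - 1*(-27) = 2 + 27 = 29)
w(q, N) = -2 + q² (w(q, N) = -2 + q*q = -2 + q²)
-w(787, v(9*(-5))) = -(-2 + 787²) = -(-2 + 619369) = -1*619367 = -619367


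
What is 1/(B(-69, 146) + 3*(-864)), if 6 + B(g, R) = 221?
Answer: -1/2377 ≈ -0.00042070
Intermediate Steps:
B(g, R) = 215 (B(g, R) = -6 + 221 = 215)
1/(B(-69, 146) + 3*(-864)) = 1/(215 + 3*(-864)) = 1/(215 - 2592) = 1/(-2377) = -1/2377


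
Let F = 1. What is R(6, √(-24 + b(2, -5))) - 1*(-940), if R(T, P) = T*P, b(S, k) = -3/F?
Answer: 940 + 18*I*√3 ≈ 940.0 + 31.177*I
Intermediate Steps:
b(S, k) = -3 (b(S, k) = -3/1 = -3*1 = -3)
R(T, P) = P*T
R(6, √(-24 + b(2, -5))) - 1*(-940) = √(-24 - 3)*6 - 1*(-940) = √(-27)*6 + 940 = (3*I*√3)*6 + 940 = 18*I*√3 + 940 = 940 + 18*I*√3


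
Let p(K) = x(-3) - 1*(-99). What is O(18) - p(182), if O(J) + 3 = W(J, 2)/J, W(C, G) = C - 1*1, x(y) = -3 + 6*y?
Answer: -1441/18 ≈ -80.056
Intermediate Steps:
W(C, G) = -1 + C (W(C, G) = C - 1 = -1 + C)
p(K) = 78 (p(K) = (-3 + 6*(-3)) - 1*(-99) = (-3 - 18) + 99 = -21 + 99 = 78)
O(J) = -3 + (-1 + J)/J
O(18) - p(182) = (-2 - 1/18) - 1*78 = (-2 - 1*1/18) - 78 = (-2 - 1/18) - 78 = -37/18 - 78 = -1441/18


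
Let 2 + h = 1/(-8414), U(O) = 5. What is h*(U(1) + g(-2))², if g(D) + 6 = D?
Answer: -151461/8414 ≈ -18.001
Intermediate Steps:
h = -16829/8414 (h = -2 + 1/(-8414) = -2 - 1/8414 = -16829/8414 ≈ -2.0001)
g(D) = -6 + D
h*(U(1) + g(-2))² = -16829*(5 + (-6 - 2))²/8414 = -16829*(5 - 8)²/8414 = -16829/8414*(-3)² = -16829/8414*9 = -151461/8414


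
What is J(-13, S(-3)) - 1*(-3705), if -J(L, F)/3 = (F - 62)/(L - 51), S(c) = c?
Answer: 236925/64 ≈ 3702.0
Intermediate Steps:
J(L, F) = -3*(-62 + F)/(-51 + L) (J(L, F) = -3*(F - 62)/(L - 51) = -3*(-62 + F)/(-51 + L))
J(-13, S(-3)) - 1*(-3705) = 3*(62 - 1*(-3))/(-51 - 13) - 1*(-3705) = 3*(62 + 3)/(-64) + 3705 = 3*(-1/64)*65 + 3705 = -195/64 + 3705 = 236925/64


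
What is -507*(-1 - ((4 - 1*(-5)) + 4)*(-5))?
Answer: -32448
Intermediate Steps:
-507*(-1 - ((4 - 1*(-5)) + 4)*(-5)) = -507*(-1 - ((4 + 5) + 4)*(-5)) = -507*(-1 - (9 + 4)*(-5)) = -507*(-1 - 13*(-5)) = -507*(-1 - 1*(-65)) = -507*(-1 + 65) = -507*64 = -32448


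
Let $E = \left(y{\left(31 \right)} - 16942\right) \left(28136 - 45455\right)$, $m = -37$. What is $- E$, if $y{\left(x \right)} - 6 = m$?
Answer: $-293955387$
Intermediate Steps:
$y{\left(x \right)} = -31$ ($y{\left(x \right)} = 6 - 37 = -31$)
$E = 293955387$ ($E = \left(-31 - 16942\right) \left(28136 - 45455\right) = \left(-16973\right) \left(-17319\right) = 293955387$)
$- E = \left(-1\right) 293955387 = -293955387$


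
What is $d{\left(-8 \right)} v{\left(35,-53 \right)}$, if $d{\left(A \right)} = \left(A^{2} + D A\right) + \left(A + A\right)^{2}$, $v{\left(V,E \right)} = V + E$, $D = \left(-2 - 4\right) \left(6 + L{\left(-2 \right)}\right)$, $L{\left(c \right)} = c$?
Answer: $-9216$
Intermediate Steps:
$D = -24$ ($D = \left(-2 - 4\right) \left(6 - 2\right) = \left(-6\right) 4 = -24$)
$v{\left(V,E \right)} = E + V$
$d{\left(A \right)} = - 24 A + 5 A^{2}$ ($d{\left(A \right)} = \left(A^{2} - 24 A\right) + \left(A + A\right)^{2} = \left(A^{2} - 24 A\right) + \left(2 A\right)^{2} = \left(A^{2} - 24 A\right) + 4 A^{2} = - 24 A + 5 A^{2}$)
$d{\left(-8 \right)} v{\left(35,-53 \right)} = - 8 \left(-24 + 5 \left(-8\right)\right) \left(-53 + 35\right) = - 8 \left(-24 - 40\right) \left(-18\right) = \left(-8\right) \left(-64\right) \left(-18\right) = 512 \left(-18\right) = -9216$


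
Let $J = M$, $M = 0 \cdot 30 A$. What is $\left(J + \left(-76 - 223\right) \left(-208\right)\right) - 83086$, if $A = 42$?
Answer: $-20894$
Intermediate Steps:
$M = 0$ ($M = 0 \cdot 30 \cdot 42 = 0 \cdot 42 = 0$)
$J = 0$
$\left(J + \left(-76 - 223\right) \left(-208\right)\right) - 83086 = \left(0 + \left(-76 - 223\right) \left(-208\right)\right) - 83086 = \left(0 - -62192\right) - 83086 = \left(0 + 62192\right) - 83086 = 62192 - 83086 = -20894$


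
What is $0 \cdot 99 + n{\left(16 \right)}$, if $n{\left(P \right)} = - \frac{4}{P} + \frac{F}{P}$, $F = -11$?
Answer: $- \frac{15}{16} \approx -0.9375$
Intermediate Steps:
$n{\left(P \right)} = - \frac{15}{P}$ ($n{\left(P \right)} = - \frac{4}{P} - \frac{11}{P} = - \frac{15}{P}$)
$0 \cdot 99 + n{\left(16 \right)} = 0 \cdot 99 - \frac{15}{16} = 0 - \frac{15}{16} = - \frac{15}{16}$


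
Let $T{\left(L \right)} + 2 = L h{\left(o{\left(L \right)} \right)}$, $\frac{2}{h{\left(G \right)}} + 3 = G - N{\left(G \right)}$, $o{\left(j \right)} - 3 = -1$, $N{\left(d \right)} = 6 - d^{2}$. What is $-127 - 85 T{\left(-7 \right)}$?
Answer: $- \frac{1061}{3} \approx -353.67$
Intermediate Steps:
$o{\left(j \right)} = 2$ ($o{\left(j \right)} = 3 - 1 = 2$)
$h{\left(G \right)} = \frac{2}{-9 + G + G^{2}}$ ($h{\left(G \right)} = \frac{2}{-3 - \left(6 - G - G^{2}\right)} = \frac{2}{-3 + \left(G + \left(-6 + G^{2}\right)\right)} = \frac{2}{-3 + \left(-6 + G + G^{2}\right)} = \frac{2}{-9 + G + G^{2}}$)
$T{\left(L \right)} = -2 - \frac{2 L}{3}$ ($T{\left(L \right)} = -2 + L \frac{2}{-9 + 2 + 2^{2}} = -2 + L \frac{2}{-9 + 2 + 4} = -2 + L \frac{2}{-3} = -2 + L 2 \left(- \frac{1}{3}\right) = -2 + L \left(- \frac{2}{3}\right) = -2 - \frac{2 L}{3}$)
$-127 - 85 T{\left(-7 \right)} = -127 - 85 \left(-2 - - \frac{14}{3}\right) = -127 - 85 \left(-2 + \frac{14}{3}\right) = -127 - \frac{680}{3} = - \frac{1061}{3}$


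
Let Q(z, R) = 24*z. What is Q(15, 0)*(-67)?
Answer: -24120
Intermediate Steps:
Q(15, 0)*(-67) = (24*15)*(-67) = 360*(-67) = -24120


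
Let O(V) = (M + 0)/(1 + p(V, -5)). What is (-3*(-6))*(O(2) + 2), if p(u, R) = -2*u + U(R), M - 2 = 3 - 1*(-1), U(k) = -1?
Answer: 9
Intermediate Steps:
M = 6 (M = 2 + (3 - 1*(-1)) = 2 + (3 + 1) = 2 + 4 = 6)
p(u, R) = -1 - 2*u (p(u, R) = -2*u - 1 = -1 - 2*u)
O(V) = -3/V (O(V) = (6 + 0)/(1 + (-1 - 2*V)) = 6/((-2*V)) = 6*(-1/(2*V)) = -3/V)
(-3*(-6))*(O(2) + 2) = (-3*(-6))*(-3/2 + 2) = 18*(-3*1/2 + 2) = 18*(-3/2 + 2) = 18*(1/2) = 9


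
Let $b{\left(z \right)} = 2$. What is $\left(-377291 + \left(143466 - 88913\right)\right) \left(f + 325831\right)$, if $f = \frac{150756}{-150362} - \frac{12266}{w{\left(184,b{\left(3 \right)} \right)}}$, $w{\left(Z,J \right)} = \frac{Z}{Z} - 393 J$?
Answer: $- \frac{6206399818988357638}{59017085} \approx -1.0516 \cdot 10^{11}$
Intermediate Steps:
$w{\left(Z,J \right)} = 1 - 393 J$
$f = \frac{862998416}{59017085}$ ($f = \frac{150756}{-150362} - \frac{12266}{1 - 786} = 150756 \left(- \frac{1}{150362}\right) - \frac{12266}{1 - 786} = - \frac{75378}{75181} - \frac{12266}{-785} = - \frac{75378}{75181} - - \frac{12266}{785} = - \frac{75378}{75181} + \frac{12266}{785} = \frac{862998416}{59017085} \approx 14.623$)
$\left(-377291 + \left(143466 - 88913\right)\right) \left(f + 325831\right) = \left(-377291 + \left(143466 - 88913\right)\right) \left(\frac{862998416}{59017085} + 325831\right) = \left(-377291 + 54553\right) \frac{19230458821051}{59017085} = \left(-322738\right) \frac{19230458821051}{59017085} = - \frac{6206399818988357638}{59017085}$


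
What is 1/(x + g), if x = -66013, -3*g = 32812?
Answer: -3/230851 ≈ -1.2995e-5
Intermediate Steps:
g = -32812/3 (g = -⅓*32812 = -32812/3 ≈ -10937.)
1/(x + g) = 1/(-66013 - 32812/3) = 1/(-230851/3) = -3/230851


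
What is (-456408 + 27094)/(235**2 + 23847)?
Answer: -214657/39536 ≈ -5.4294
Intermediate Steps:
(-456408 + 27094)/(235**2 + 23847) = -429314/(55225 + 23847) = -429314/79072 = -429314*1/79072 = -214657/39536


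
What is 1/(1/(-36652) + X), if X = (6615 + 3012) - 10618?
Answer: -36652/36322133 ≈ -0.0010091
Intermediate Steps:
X = -991 (X = 9627 - 10618 = -991)
1/(1/(-36652) + X) = 1/(1/(-36652) - 991) = 1/(-1/36652 - 991) = 1/(-36322133/36652) = -36652/36322133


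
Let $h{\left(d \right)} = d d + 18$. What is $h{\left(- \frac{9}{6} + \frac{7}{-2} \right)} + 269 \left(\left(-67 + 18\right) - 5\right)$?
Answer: $-14483$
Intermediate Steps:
$h{\left(d \right)} = 18 + d^{2}$ ($h{\left(d \right)} = d^{2} + 18 = 18 + d^{2}$)
$h{\left(- \frac{9}{6} + \frac{7}{-2} \right)} + 269 \left(\left(-67 + 18\right) - 5\right) = \left(18 + \left(- \frac{9}{6} + \frac{7}{-2}\right)^{2}\right) + 269 \left(\left(-67 + 18\right) - 5\right) = \left(18 + \left(\left(-9\right) \frac{1}{6} + 7 \left(- \frac{1}{2}\right)\right)^{2}\right) + 269 \left(-49 - 5\right) = \left(18 + \left(- \frac{3}{2} - \frac{7}{2}\right)^{2}\right) + 269 \left(-54\right) = \left(18 + \left(-5\right)^{2}\right) - 14526 = \left(18 + 25\right) - 14526 = 43 - 14526 = -14483$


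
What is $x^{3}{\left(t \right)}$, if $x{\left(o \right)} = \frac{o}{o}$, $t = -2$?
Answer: $1$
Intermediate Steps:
$x{\left(o \right)} = 1$
$x^{3}{\left(t \right)} = 1^{3} = 1$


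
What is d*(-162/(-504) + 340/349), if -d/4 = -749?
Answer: 1354727/349 ≈ 3881.7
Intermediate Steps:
d = 2996 (d = -4*(-749) = 2996)
d*(-162/(-504) + 340/349) = 2996*(-162/(-504) + 340/349) = 2996*(-162*(-1/504) + 340*(1/349)) = 2996*(9/28 + 340/349) = 2996*(12661/9772) = 1354727/349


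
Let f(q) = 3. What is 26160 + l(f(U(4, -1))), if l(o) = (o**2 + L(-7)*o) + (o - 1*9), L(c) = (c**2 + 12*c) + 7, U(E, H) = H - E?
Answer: 26079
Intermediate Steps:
L(c) = 7 + c**2 + 12*c
l(o) = -9 + o**2 - 27*o (l(o) = (o**2 + (7 + (-7)**2 + 12*(-7))*o) + (o - 1*9) = (o**2 + (7 + 49 - 84)*o) + (o - 9) = (o**2 - 28*o) + (-9 + o) = -9 + o**2 - 27*o)
26160 + l(f(U(4, -1))) = 26160 + (-9 + 3**2 - 27*3) = 26160 + (-9 + 9 - 81) = 26160 - 81 = 26079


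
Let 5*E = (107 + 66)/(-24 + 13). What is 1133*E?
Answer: -17819/5 ≈ -3563.8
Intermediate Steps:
E = -173/55 (E = ((107 + 66)/(-24 + 13))/5 = (173/(-11))/5 = (173*(-1/11))/5 = (⅕)*(-173/11) = -173/55 ≈ -3.1455)
1133*E = 1133*(-173/55) = -17819/5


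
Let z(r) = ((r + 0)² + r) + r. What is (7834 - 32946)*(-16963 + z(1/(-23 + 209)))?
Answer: 3684254187850/8649 ≈ 4.2597e+8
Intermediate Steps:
z(r) = r² + 2*r (z(r) = (r² + r) + r = (r + r²) + r = r² + 2*r)
(7834 - 32946)*(-16963 + z(1/(-23 + 209))) = (7834 - 32946)*(-16963 + (2 + 1/(-23 + 209))/(-23 + 209)) = -25112*(-16963 + (2 + 1/186)/186) = -25112*(-16963 + (1/186)*(373/186)) = -25112*(-16963 + 373/34596) = -25112*(-586851575/34596) = 3684254187850/8649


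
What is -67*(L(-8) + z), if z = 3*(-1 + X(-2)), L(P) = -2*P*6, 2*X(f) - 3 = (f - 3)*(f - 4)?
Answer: -19095/2 ≈ -9547.5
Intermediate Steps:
X(f) = 3/2 + (-4 + f)*(-3 + f)/2 (X(f) = 3/2 + ((f - 3)*(f - 4))/2 = 3/2 + ((-3 + f)*(-4 + f))/2 = 3/2 + ((-4 + f)*(-3 + f))/2 = 3/2 + (-4 + f)*(-3 + f)/2)
L(P) = -12*P
z = 93/2 (z = 3*(-1 + (15/2 + (½)*(-2)² - 7/2*(-2))) = 3*(-1 + (15/2 + (½)*4 + 7)) = 3*(-1 + (15/2 + 2 + 7)) = 3*(-1 + 33/2) = 3*(31/2) = 93/2 ≈ 46.500)
-67*(L(-8) + z) = -67*(-12*(-8) + 93/2) = -67*(96 + 93/2) = -67*285/2 = -19095/2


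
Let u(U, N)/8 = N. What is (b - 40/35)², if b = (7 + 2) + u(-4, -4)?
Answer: 28561/49 ≈ 582.88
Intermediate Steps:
u(U, N) = 8*N
b = -23 (b = (7 + 2) + 8*(-4) = 9 - 32 = -23)
(b - 40/35)² = (-23 - 40/35)² = (-23 - 40*1/35)² = (-23 - 8/7)² = (-169/7)² = 28561/49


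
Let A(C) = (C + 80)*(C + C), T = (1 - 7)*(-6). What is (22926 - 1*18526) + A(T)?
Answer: 12752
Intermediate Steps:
T = 36 (T = -6*(-6) = 36)
A(C) = 2*C*(80 + C) (A(C) = (80 + C)*(2*C) = 2*C*(80 + C))
(22926 - 1*18526) + A(T) = (22926 - 1*18526) + 2*36*(80 + 36) = (22926 - 18526) + 2*36*116 = 4400 + 8352 = 12752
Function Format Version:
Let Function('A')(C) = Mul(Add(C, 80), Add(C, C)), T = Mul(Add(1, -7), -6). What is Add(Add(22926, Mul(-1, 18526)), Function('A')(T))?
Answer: 12752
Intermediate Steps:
T = 36 (T = Mul(-6, -6) = 36)
Function('A')(C) = Mul(2, C, Add(80, C)) (Function('A')(C) = Mul(Add(80, C), Mul(2, C)) = Mul(2, C, Add(80, C)))
Add(Add(22926, Mul(-1, 18526)), Function('A')(T)) = Add(Add(22926, Mul(-1, 18526)), Mul(2, 36, Add(80, 36))) = Add(Add(22926, -18526), Mul(2, 36, 116)) = Add(4400, 8352) = 12752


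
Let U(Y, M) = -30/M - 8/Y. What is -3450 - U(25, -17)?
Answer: -1466864/425 ≈ -3451.4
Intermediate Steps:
-3450 - U(25, -17) = -3450 - (-30/(-17) - 8/25) = -3450 - (-30*(-1/17) - 8*1/25) = -3450 - (30/17 - 8/25) = -3450 - 1*614/425 = -3450 - 614/425 = -1466864/425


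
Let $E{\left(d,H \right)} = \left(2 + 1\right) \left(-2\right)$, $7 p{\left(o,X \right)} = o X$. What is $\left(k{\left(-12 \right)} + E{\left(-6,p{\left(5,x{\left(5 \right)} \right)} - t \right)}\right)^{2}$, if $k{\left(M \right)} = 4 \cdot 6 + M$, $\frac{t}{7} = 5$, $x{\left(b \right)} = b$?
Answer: $36$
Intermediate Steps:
$t = 35$ ($t = 7 \cdot 5 = 35$)
$p{\left(o,X \right)} = \frac{X o}{7}$ ($p{\left(o,X \right)} = \frac{o X}{7} = \frac{X o}{7}$)
$E{\left(d,H \right)} = -6$ ($E{\left(d,H \right)} = 3 \left(-2\right) = -6$)
$k{\left(M \right)} = 24 + M$
$\left(k{\left(-12 \right)} + E{\left(-6,p{\left(5,x{\left(5 \right)} \right)} - t \right)}\right)^{2} = \left(\left(24 - 12\right) - 6\right)^{2} = \left(12 - 6\right)^{2} = 6^{2} = 36$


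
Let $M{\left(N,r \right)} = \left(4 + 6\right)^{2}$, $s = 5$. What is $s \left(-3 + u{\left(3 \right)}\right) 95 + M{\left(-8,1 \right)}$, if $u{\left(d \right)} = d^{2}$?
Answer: $2950$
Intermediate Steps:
$M{\left(N,r \right)} = 100$ ($M{\left(N,r \right)} = 10^{2} = 100$)
$s \left(-3 + u{\left(3 \right)}\right) 95 + M{\left(-8,1 \right)} = 5 \left(-3 + 3^{2}\right) 95 + 100 = 5 \left(-3 + 9\right) 95 + 100 = 5 \cdot 6 \cdot 95 + 100 = 30 \cdot 95 + 100 = 2850 + 100 = 2950$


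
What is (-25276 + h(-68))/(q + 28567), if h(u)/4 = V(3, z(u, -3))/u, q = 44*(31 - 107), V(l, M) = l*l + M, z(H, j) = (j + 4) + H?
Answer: -429634/428791 ≈ -1.0020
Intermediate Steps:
z(H, j) = 4 + H + j (z(H, j) = (4 + j) + H = 4 + H + j)
V(l, M) = M + l² (V(l, M) = l² + M = M + l²)
q = -3344 (q = 44*(-76) = -3344)
h(u) = 4*(10 + u)/u (h(u) = 4*(((4 + u - 3) + 3²)/u) = 4*(((1 + u) + 9)/u) = 4*((10 + u)/u) = 4*(10 + u)/u)
(-25276 + h(-68))/(q + 28567) = (-25276 + (4 + 40/(-68)))/(-3344 + 28567) = (-25276 + (4 + 40*(-1/68)))/25223 = (-25276 + (4 - 10/17))*(1/25223) = (-25276 + 58/17)*(1/25223) = -429634/17*1/25223 = -429634/428791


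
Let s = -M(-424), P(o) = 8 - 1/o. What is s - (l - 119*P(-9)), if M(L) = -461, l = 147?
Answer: 11513/9 ≈ 1279.2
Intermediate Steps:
P(o) = 8 - 1/o
s = 461 (s = -1*(-461) = 461)
s - (l - 119*P(-9)) = 461 - (147 - 119*(8 - 1/(-9))) = 461 - (147 - 119*(8 - 1*(-1/9))) = 461 - (147 - 119*(8 + 1/9)) = 461 - (147 - 119*73/9) = 461 - (147 - 8687/9) = 461 - 1*(-7364/9) = 461 + 7364/9 = 11513/9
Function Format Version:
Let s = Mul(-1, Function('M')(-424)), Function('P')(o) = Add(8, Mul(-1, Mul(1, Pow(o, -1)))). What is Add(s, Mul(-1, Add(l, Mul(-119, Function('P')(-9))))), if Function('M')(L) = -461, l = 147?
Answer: Rational(11513, 9) ≈ 1279.2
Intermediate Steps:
Function('P')(o) = Add(8, Mul(-1, Pow(o, -1)))
s = 461 (s = Mul(-1, -461) = 461)
Add(s, Mul(-1, Add(l, Mul(-119, Function('P')(-9))))) = Add(461, Mul(-1, Add(147, Mul(-119, Add(8, Mul(-1, Pow(-9, -1))))))) = Add(461, Mul(-1, Add(147, Mul(-119, Add(8, Mul(-1, Rational(-1, 9))))))) = Add(461, Mul(-1, Add(147, Mul(-119, Add(8, Rational(1, 9)))))) = Add(461, Mul(-1, Add(147, Mul(-119, Rational(73, 9))))) = Add(461, Mul(-1, Add(147, Rational(-8687, 9)))) = Add(461, Mul(-1, Rational(-7364, 9))) = Add(461, Rational(7364, 9)) = Rational(11513, 9)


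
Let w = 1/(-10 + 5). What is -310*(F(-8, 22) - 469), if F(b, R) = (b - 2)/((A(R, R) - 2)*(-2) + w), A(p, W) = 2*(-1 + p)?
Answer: 58285890/401 ≈ 1.4535e+5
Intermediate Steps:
A(p, W) = -2 + 2*p
w = -1/5 (w = 1/(-5) = -1/5 ≈ -0.20000)
F(b, R) = (-2 + b)/(39/5 - 4*R) (F(b, R) = (b - 2)/(((-2 + 2*R) - 2)*(-2) - 1/5) = (-2 + b)/((-4 + 2*R)*(-2) - 1/5) = (-2 + b)/((8 - 4*R) - 1/5) = (-2 + b)/(39/5 - 4*R))
-310*(F(-8, 22) - 469) = -310*(5*(2 - 1*(-8))/(-39 + 20*22) - 469) = -310*(5*(2 + 8)/(-39 + 440) - 469) = -310*(5*10/401 - 469) = -310*(5*(1/401)*10 - 469) = -310*(50/401 - 469) = -310*(-188019/401) = 58285890/401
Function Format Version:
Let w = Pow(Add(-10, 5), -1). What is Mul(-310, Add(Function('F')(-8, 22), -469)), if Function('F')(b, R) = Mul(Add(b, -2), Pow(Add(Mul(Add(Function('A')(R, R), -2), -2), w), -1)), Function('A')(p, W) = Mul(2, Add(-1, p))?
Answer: Rational(58285890, 401) ≈ 1.4535e+5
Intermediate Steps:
Function('A')(p, W) = Add(-2, Mul(2, p))
w = Rational(-1, 5) (w = Pow(-5, -1) = Rational(-1, 5) ≈ -0.20000)
Function('F')(b, R) = Mul(Pow(Add(Rational(39, 5), Mul(-4, R)), -1), Add(-2, b)) (Function('F')(b, R) = Mul(Add(b, -2), Pow(Add(Mul(Add(Add(-2, Mul(2, R)), -2), -2), Rational(-1, 5)), -1)) = Mul(Add(-2, b), Pow(Add(Mul(Add(-4, Mul(2, R)), -2), Rational(-1, 5)), -1)) = Mul(Add(-2, b), Pow(Add(Add(8, Mul(-4, R)), Rational(-1, 5)), -1)) = Mul(Add(-2, b), Pow(Add(Rational(39, 5), Mul(-4, R)), -1)) = Mul(Pow(Add(Rational(39, 5), Mul(-4, R)), -1), Add(-2, b)))
Mul(-310, Add(Function('F')(-8, 22), -469)) = Mul(-310, Add(Mul(5, Pow(Add(-39, Mul(20, 22)), -1), Add(2, Mul(-1, -8))), -469)) = Mul(-310, Add(Mul(5, Pow(Add(-39, 440), -1), Add(2, 8)), -469)) = Mul(-310, Add(Mul(5, Pow(401, -1), 10), -469)) = Mul(-310, Add(Mul(5, Rational(1, 401), 10), -469)) = Mul(-310, Add(Rational(50, 401), -469)) = Mul(-310, Rational(-188019, 401)) = Rational(58285890, 401)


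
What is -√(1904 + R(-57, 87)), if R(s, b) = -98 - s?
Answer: -9*√23 ≈ -43.162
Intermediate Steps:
-√(1904 + R(-57, 87)) = -√(1904 + (-98 - 1*(-57))) = -√(1904 + (-98 + 57)) = -√(1904 - 41) = -√1863 = -9*√23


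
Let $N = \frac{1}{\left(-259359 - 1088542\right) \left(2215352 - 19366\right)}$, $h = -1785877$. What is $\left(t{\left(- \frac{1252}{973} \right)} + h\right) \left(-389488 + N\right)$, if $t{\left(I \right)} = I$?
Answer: $\frac{154100124388122664528980649}{221542499138506} \approx 6.9558 \cdot 10^{11}$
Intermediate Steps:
$N = - \frac{1}{2959971725386}$ ($N = \frac{1}{\left(-1347901\right) 2195986} = \frac{1}{-2959971725386} = - \frac{1}{2959971725386} \approx -3.3784 \cdot 10^{-13}$)
$\left(t{\left(- \frac{1252}{973} \right)} + h\right) \left(-389488 + N\right) = \left(- \frac{1252}{973} - 1785877\right) \left(-389488 - \frac{1}{2959971725386}\right) = \left(\left(-1252\right) \frac{1}{973} - 1785877\right) \left(- \frac{1152873467377142369}{2959971725386}\right) = \left(- \frac{1252}{973} - 1785877\right) \left(- \frac{1152873467377142369}{2959971725386}\right) = \left(- \frac{1737659573}{973}\right) \left(- \frac{1152873467377142369}{2959971725386}\right) = \frac{154100124388122664528980649}{221542499138506}$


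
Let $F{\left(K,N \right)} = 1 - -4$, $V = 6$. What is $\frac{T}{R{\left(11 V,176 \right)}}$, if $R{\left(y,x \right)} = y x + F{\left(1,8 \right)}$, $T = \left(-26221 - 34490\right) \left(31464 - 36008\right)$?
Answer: $\frac{275870784}{11621} \approx 23739.0$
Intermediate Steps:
$T = 275870784$ ($T = \left(-60711\right) \left(-4544\right) = 275870784$)
$F{\left(K,N \right)} = 5$ ($F{\left(K,N \right)} = 1 + 4 = 5$)
$R{\left(y,x \right)} = 5 + x y$ ($R{\left(y,x \right)} = y x + 5 = x y + 5 = 5 + x y$)
$\frac{T}{R{\left(11 V,176 \right)}} = \frac{275870784}{5 + 176 \cdot 11 \cdot 6} = \frac{275870784}{5 + 176 \cdot 66} = \frac{275870784}{5 + 11616} = \frac{275870784}{11621}$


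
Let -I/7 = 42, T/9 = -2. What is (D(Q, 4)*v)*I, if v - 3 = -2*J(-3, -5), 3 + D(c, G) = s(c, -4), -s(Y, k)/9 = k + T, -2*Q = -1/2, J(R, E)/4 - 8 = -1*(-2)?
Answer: 4414410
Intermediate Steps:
T = -18 (T = 9*(-2) = -18)
J(R, E) = 40 (J(R, E) = 32 + 4*(-1*(-2)) = 32 + 4*2 = 32 + 8 = 40)
Q = 1/4 (Q = -(-1)/(2*2) = -1/2*(-1/2) = 1/4 ≈ 0.25000)
s(Y, k) = 162 - 9*k (s(Y, k) = -9*(k - 18) = -9*(-18 + k) = 162 - 9*k)
D(c, G) = 195 (D(c, G) = -3 + (162 - 9*(-4)) = -3 + (162 + 36) = -3 + 198 = 195)
v = -77 (v = 3 - 2*40 = 3 - 80 = -77)
I = -294 (I = -7*42 = -294)
(D(Q, 4)*v)*I = (195*(-77))*(-294) = -15015*(-294) = 4414410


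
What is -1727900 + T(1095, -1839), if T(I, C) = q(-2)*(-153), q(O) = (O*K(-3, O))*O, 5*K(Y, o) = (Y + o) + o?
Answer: -8635216/5 ≈ -1.7270e+6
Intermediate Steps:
K(Y, o) = Y/5 + 2*o/5 (K(Y, o) = ((Y + o) + o)/5 = (Y + 2*o)/5 = Y/5 + 2*o/5)
q(O) = O²*(-⅗ + 2*O/5) (q(O) = (O*((⅕)*(-3) + 2*O/5))*O = (O*(-⅗ + 2*O/5))*O = O²*(-⅗ + 2*O/5))
T(I, C) = 4284/5 (T(I, C) = ((⅕)*(-2)²*(-3 + 2*(-2)))*(-153) = ((⅕)*4*(-3 - 4))*(-153) = ((⅕)*4*(-7))*(-153) = -28/5*(-153) = 4284/5)
-1727900 + T(1095, -1839) = -1727900 + 4284/5 = -8635216/5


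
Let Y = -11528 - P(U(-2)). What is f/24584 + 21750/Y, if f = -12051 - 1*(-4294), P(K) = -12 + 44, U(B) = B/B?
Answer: -15609323/7104776 ≈ -2.1970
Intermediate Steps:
U(B) = 1
P(K) = 32
f = -7757 (f = -12051 + 4294 = -7757)
Y = -11560 (Y = -11528 - 1*32 = -11528 - 32 = -11560)
f/24584 + 21750/Y = -7757/24584 + 21750/(-11560) = -7757*1/24584 + 21750*(-1/11560) = -7757/24584 - 2175/1156 = -15609323/7104776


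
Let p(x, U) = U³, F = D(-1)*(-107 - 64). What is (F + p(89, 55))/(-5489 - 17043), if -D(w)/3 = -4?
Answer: -164323/22532 ≈ -7.2929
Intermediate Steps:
D(w) = 12 (D(w) = -3*(-4) = 12)
F = -2052 (F = 12*(-107 - 64) = 12*(-171) = -2052)
(F + p(89, 55))/(-5489 - 17043) = (-2052 + 55³)/(-5489 - 17043) = (-2052 + 166375)/(-22532) = 164323*(-1/22532) = -164323/22532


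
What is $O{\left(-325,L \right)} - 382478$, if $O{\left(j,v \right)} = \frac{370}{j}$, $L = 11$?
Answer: $- \frac{24861144}{65} \approx -3.8248 \cdot 10^{5}$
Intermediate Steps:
$O{\left(-325,L \right)} - 382478 = \frac{370}{-325} - 382478 = 370 \left(- \frac{1}{325}\right) - 382478 = - \frac{74}{65} - 382478 = - \frac{24861144}{65}$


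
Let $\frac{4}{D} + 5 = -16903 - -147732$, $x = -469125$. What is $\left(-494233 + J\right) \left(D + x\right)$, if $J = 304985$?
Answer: $\frac{1451835169609376}{16353} \approx 8.8781 \cdot 10^{10}$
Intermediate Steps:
$D = \frac{1}{32706}$ ($D = \frac{4}{-5 - -130829} = \frac{4}{-5 + \left(-16903 + 147732\right)} = \frac{4}{-5 + 130829} = \frac{4}{130824} = 4 \cdot \frac{1}{130824} = \frac{1}{32706} \approx 3.0575 \cdot 10^{-5}$)
$\left(-494233 + J\right) \left(D + x\right) = \left(-494233 + 304985\right) \left(\frac{1}{32706} - 469125\right) = \left(-189248\right) \left(- \frac{15343202249}{32706}\right) = \frac{1451835169609376}{16353}$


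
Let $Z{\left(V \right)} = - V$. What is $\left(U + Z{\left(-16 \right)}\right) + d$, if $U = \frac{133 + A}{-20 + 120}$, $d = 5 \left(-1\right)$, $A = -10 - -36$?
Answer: $\frac{1259}{100} \approx 12.59$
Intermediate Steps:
$A = 26$ ($A = -10 + 36 = 26$)
$d = -5$
$U = \frac{159}{100}$ ($U = \frac{133 + 26}{-20 + 120} = \frac{159}{100} \approx 1.59$)
$\left(U + Z{\left(-16 \right)}\right) + d = \left(\frac{159}{100} - -16\right) - 5 = \left(\frac{159}{100} + 16\right) - 5 = \frac{1759}{100} - 5 = \frac{1259}{100}$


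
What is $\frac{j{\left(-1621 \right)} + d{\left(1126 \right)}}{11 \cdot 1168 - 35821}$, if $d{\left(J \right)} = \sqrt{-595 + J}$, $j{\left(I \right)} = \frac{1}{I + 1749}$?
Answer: $- \frac{1}{2940544} - \frac{3 \sqrt{59}}{22973} \approx -0.0010034$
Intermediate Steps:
$j{\left(I \right)} = \frac{1}{1749 + I}$
$\frac{j{\left(-1621 \right)} + d{\left(1126 \right)}}{11 \cdot 1168 - 35821} = \frac{\frac{1}{1749 - 1621} + \sqrt{-595 + 1126}}{11 \cdot 1168 - 35821} = \frac{\frac{1}{128} + \sqrt{531}}{12848 - 35821} = \frac{\frac{1}{128} + 3 \sqrt{59}}{-22973} = \left(\frac{1}{128} + 3 \sqrt{59}\right) \left(- \frac{1}{22973}\right) = - \frac{1}{2940544} - \frac{3 \sqrt{59}}{22973}$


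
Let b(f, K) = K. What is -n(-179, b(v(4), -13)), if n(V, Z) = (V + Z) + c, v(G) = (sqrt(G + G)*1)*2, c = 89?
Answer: 103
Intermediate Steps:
v(G) = 2*sqrt(2)*sqrt(G) (v(G) = (sqrt(2*G)*1)*2 = ((sqrt(2)*sqrt(G))*1)*2 = (sqrt(2)*sqrt(G))*2 = 2*sqrt(2)*sqrt(G))
n(V, Z) = 89 + V + Z (n(V, Z) = (V + Z) + 89 = 89 + V + Z)
-n(-179, b(v(4), -13)) = -(89 - 179 - 13) = -1*(-103) = 103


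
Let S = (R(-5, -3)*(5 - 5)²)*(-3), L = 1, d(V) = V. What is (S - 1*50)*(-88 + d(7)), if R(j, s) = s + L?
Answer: 4050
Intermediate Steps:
R(j, s) = 1 + s (R(j, s) = s + 1 = 1 + s)
S = 0 (S = ((1 - 3)*(5 - 5)²)*(-3) = -2*0²*(-3) = -2*0*(-3) = 0*(-3) = 0)
(S - 1*50)*(-88 + d(7)) = (0 - 1*50)*(-88 + 7) = (0 - 50)*(-81) = -50*(-81) = 4050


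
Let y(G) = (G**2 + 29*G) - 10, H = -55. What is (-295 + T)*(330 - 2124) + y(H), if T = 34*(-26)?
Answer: 2116546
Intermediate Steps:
T = -884
y(G) = -10 + G**2 + 29*G
(-295 + T)*(330 - 2124) + y(H) = (-295 - 884)*(330 - 2124) + (-10 + (-55)**2 + 29*(-55)) = -1179*(-1794) + (-10 + 3025 - 1595) = 2115126 + 1420 = 2116546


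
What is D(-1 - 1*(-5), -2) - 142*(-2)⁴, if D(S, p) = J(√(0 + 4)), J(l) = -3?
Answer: -2275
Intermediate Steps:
D(S, p) = -3
D(-1 - 1*(-5), -2) - 142*(-2)⁴ = -3 - 142*(-2)⁴ = -3 - 142*16 = -3 - 2272 = -2275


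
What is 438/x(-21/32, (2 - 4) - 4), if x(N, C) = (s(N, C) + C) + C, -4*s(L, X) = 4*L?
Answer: -4672/121 ≈ -38.612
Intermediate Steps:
s(L, X) = -L
x(N, C) = -N + 2*C (x(N, C) = (-N + C) + C = (C - N) + C = -N + 2*C)
438/x(-21/32, (2 - 4) - 4) = 438/(-(-21)/32 + 2*((2 - 4) - 4)) = 438/(-(-21)/32 + 2*(-2 - 4)) = 438/(-1*(-21/32) + 2*(-6)) = 438/(21/32 - 12) = 438/(-363/32) = 438*(-32/363) = -4672/121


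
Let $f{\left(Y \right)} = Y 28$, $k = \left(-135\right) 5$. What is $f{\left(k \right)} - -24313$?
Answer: $5413$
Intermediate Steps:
$k = -675$
$f{\left(Y \right)} = 28 Y$
$f{\left(k \right)} - -24313 = 28 \left(-675\right) - -24313 = -18900 + 24313 = 5413$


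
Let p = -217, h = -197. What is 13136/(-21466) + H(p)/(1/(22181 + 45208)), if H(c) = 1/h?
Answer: -724580033/2114401 ≈ -342.69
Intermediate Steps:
H(c) = -1/197 (H(c) = 1/(-197) = -1/197)
13136/(-21466) + H(p)/(1/(22181 + 45208)) = 13136/(-21466) - 1/(197*(1/(22181 + 45208))) = 13136*(-1/21466) - 1/(197*(1/67389)) = -6568/10733 - 1/(197*1/67389) = -6568/10733 - 1/197*67389 = -6568/10733 - 67389/197 = -724580033/2114401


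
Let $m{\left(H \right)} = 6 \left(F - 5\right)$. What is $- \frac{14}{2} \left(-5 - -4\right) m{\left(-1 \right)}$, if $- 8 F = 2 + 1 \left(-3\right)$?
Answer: $- \frac{819}{4} \approx -204.75$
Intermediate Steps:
$F = \frac{1}{8}$ ($F = - \frac{2 + 1 \left(-3\right)}{8} = - \frac{2 - 3}{8} = \left(- \frac{1}{8}\right) \left(-1\right) = \frac{1}{8} \approx 0.125$)
$m{\left(H \right)} = - \frac{117}{4}$ ($m{\left(H \right)} = 6 \left(\frac{1}{8} - 5\right) = 6 \left(- \frac{39}{8}\right) = - \frac{117}{4}$)
$- \frac{14}{2} \left(-5 - -4\right) m{\left(-1 \right)} = - \frac{14}{2} \left(-5 - -4\right) \left(- \frac{117}{4}\right) = \left(-14\right) \frac{1}{2} \left(-5 + 4\right) \left(- \frac{117}{4}\right) = \left(-7\right) \left(-1\right) \left(- \frac{117}{4}\right) = 7 \left(- \frac{117}{4}\right) = - \frac{819}{4}$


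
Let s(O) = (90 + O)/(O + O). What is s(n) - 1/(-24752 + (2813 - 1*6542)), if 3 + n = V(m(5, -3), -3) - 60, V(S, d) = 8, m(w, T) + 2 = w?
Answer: -199345/626582 ≈ -0.31815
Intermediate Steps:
m(w, T) = -2 + w
n = -55 (n = -3 + (8 - 60) = -3 - 52 = -55)
s(O) = (90 + O)/(2*O) (s(O) = (90 + O)/((2*O)) = (90 + O)*(1/(2*O)) = (90 + O)/(2*O))
s(n) - 1/(-24752 + (2813 - 1*6542)) = (1/2)*(90 - 55)/(-55) - 1/(-24752 + (2813 - 1*6542)) = (1/2)*(-1/55)*35 - 1/(-24752 + (2813 - 6542)) = -7/22 - 1/(-24752 - 3729) = -7/22 - 1/(-28481) = -7/22 - 1*(-1/28481) = -7/22 + 1/28481 = -199345/626582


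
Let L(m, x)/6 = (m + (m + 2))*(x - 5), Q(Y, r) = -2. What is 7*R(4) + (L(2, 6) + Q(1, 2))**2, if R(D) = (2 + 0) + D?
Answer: 1198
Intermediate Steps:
R(D) = 2 + D
L(m, x) = 6*(-5 + x)*(2 + 2*m) (L(m, x) = 6*((m + (m + 2))*(x - 5)) = 6*((m + (2 + m))*(-5 + x)) = 6*((2 + 2*m)*(-5 + x)) = 6*((-5 + x)*(2 + 2*m)) = 6*(-5 + x)*(2 + 2*m))
7*R(4) + (L(2, 6) + Q(1, 2))**2 = 7*(2 + 4) + ((-60 - 60*2 + 12*6 + 12*2*6) - 2)**2 = 7*6 + ((-60 - 120 + 72 + 144) - 2)**2 = 42 + (36 - 2)**2 = 42 + 34**2 = 42 + 1156 = 1198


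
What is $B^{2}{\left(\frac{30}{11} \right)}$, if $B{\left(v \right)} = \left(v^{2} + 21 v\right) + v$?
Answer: $\frac{66585600}{14641} \approx 4547.9$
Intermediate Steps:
$B{\left(v \right)} = v^{2} + 22 v$
$B^{2}{\left(\frac{30}{11} \right)} = \left(\frac{30}{11} \left(22 + \frac{30}{11}\right)\right)^{2} = \left(30 \cdot \frac{1}{11} \left(22 + 30 \cdot \frac{1}{11}\right)\right)^{2} = \left(\frac{30 \left(22 + \frac{30}{11}\right)}{11}\right)^{2} = \left(\frac{30}{11} \cdot \frac{272}{11}\right)^{2} = \left(\frac{8160}{121}\right)^{2} = \frac{66585600}{14641}$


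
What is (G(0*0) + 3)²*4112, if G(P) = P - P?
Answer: 37008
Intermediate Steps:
G(P) = 0
(G(0*0) + 3)²*4112 = (0 + 3)²*4112 = 3²*4112 = 9*4112 = 37008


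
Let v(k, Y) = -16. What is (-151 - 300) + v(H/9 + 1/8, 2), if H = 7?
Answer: -467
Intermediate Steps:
(-151 - 300) + v(H/9 + 1/8, 2) = (-151 - 300) - 16 = -451 - 16 = -467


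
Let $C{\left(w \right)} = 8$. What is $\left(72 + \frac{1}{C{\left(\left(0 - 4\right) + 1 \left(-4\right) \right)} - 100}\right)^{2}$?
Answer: $\frac{43864129}{8464} \approx 5182.4$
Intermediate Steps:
$\left(72 + \frac{1}{C{\left(\left(0 - 4\right) + 1 \left(-4\right) \right)} - 100}\right)^{2} = \left(72 + \frac{1}{8 - 100}\right)^{2} = \left(72 + \frac{1}{-92}\right)^{2} = \left(72 - \frac{1}{92}\right)^{2} = \left(\frac{6623}{92}\right)^{2} = \frac{43864129}{8464}$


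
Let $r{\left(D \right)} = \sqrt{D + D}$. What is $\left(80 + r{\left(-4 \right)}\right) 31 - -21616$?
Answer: $24096 + 62 i \sqrt{2} \approx 24096.0 + 87.681 i$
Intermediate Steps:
$r{\left(D \right)} = \sqrt{2} \sqrt{D}$ ($r{\left(D \right)} = \sqrt{2 D} = \sqrt{2} \sqrt{D}$)
$\left(80 + r{\left(-4 \right)}\right) 31 - -21616 = \left(80 + \sqrt{2} \sqrt{-4}\right) 31 - -21616 = \left(80 + \sqrt{2} \cdot 2 i\right) 31 + 21616 = \left(80 + 2 i \sqrt{2}\right) 31 + 21616 = \left(2480 + 62 i \sqrt{2}\right) + 21616 = 24096 + 62 i \sqrt{2}$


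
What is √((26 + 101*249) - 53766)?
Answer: I*√28591 ≈ 169.09*I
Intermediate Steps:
√((26 + 101*249) - 53766) = √((26 + 25149) - 53766) = √(25175 - 53766) = √(-28591) = I*√28591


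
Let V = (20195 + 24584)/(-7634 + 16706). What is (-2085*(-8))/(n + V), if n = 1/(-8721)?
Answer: 6982381440/2066183 ≈ 3379.4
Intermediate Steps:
V = 6397/1296 (V = 44779/9072 = 44779*(1/9072) = 6397/1296 ≈ 4.9360)
n = -1/8721 ≈ -0.00011467
(-2085*(-8))/(n + V) = (-2085*(-8))/(-1/8721 + 6397/1296) = 16680/(2066183/418608) = 16680*(418608/2066183) = 6982381440/2066183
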